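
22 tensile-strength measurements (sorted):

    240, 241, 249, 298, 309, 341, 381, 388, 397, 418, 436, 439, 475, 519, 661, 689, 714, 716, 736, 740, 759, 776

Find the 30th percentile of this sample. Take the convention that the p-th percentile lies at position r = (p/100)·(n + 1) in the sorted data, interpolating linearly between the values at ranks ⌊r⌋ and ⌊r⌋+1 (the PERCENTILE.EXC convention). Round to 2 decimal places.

n = 22.
r = (30/100)·(22 + 1) = 6.9.
Rank 6 is 341 and rank 7 is 381.
Interpolate: 341 + 0.9·(381 − 341) = 341 + 0.9·40 = 377.

377.00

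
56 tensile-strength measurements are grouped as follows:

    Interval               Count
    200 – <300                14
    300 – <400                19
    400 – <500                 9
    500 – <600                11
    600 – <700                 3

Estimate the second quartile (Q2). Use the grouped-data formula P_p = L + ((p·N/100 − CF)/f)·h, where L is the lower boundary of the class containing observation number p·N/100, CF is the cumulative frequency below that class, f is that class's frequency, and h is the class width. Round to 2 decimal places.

N = 56; target position k = 50/100 · 56 = 28.
Cumulative frequencies: 14, 33, 42, 53, 56.
Observation 28 falls in the class 300 – <400.
L = 300, CF = 14, f = 19, h = 100.
P50 = 300 + ((28 − 14)/19)·100 = 300 + 73.6842 = 373.684.

373.68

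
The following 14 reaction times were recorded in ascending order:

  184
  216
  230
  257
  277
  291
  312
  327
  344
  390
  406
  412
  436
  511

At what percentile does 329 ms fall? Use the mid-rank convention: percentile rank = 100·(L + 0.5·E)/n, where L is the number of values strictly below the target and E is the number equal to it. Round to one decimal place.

Count below 329: L = 8; count equal: E = 0; n = 14.
Percentile rank = 100·(8 + 0.5·0)/14 = 100·8/14 = 57.14.

57.1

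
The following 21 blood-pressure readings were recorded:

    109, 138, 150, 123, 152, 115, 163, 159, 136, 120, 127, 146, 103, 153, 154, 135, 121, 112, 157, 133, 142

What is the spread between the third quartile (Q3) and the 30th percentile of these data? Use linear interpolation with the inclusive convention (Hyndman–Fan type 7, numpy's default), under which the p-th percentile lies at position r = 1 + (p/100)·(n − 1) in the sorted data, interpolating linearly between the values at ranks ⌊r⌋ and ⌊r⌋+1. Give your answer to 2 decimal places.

Sorted: 103, 109, 112, 115, 120, 121, 123, 127, 133, 135, 136, 138, 142, 146, 150, 152, 153, 154, 157, 159, 163.
n = 21.
P30: r = 7 (integer) → 123.
P75: r = 16 (integer) → 152.
Difference: 152 − 123 = 29.

29.00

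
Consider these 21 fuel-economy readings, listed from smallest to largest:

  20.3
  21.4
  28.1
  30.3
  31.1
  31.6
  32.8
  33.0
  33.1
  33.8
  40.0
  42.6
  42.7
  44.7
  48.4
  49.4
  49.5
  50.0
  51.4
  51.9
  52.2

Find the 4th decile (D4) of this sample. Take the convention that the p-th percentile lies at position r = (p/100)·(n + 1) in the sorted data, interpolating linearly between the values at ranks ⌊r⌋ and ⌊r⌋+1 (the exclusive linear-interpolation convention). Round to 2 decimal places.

33.08

n = 21.
r = (40/100)·(21 + 1) = 8.8.
Rank 8 is 33.0 and rank 9 is 33.1.
Interpolate: 33.0 + 0.8·(33.1 − 33.0) = 33.0 + 0.8·0.1 = 33.08.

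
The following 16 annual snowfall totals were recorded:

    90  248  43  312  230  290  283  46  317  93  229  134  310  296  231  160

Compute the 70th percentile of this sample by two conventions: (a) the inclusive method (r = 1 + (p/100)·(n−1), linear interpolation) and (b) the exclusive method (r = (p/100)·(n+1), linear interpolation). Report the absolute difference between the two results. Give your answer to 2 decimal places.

Sorted: 43, 46, 90, 93, 134, 160, 229, 230, 231, 248, 283, 290, 296, 310, 312, 317.
n = 16.
(a) r = 11.5; between ranks 11 (283) and 12 (290): 286.5.
(b) r = 11.9; between ranks 11 (283) and 12 (290): 289.3.
|286.5 − 289.3| = 2.8.

2.80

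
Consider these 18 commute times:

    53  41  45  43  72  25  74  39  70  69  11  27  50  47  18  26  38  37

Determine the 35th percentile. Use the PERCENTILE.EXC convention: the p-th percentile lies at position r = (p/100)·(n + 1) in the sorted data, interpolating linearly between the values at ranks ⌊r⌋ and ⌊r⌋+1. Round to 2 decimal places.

Sorted: 11, 18, 25, 26, 27, 37, 38, 39, 41, 43, 45, 47, 50, 53, 69, 70, 72, 74.
n = 18.
r = (35/100)·(18 + 1) = 6.65.
Rank 6 is 37 and rank 7 is 38.
Interpolate: 37 + 0.65·(38 − 37) = 37 + 0.65·1 = 37.65.

37.65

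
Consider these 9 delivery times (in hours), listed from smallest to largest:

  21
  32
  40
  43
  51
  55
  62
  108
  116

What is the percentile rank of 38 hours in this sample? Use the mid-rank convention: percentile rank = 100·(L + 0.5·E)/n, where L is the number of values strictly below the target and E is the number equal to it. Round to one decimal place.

22.2

Count below 38: L = 2; count equal: E = 0; n = 9.
Percentile rank = 100·(2 + 0.5·0)/9 = 100·2/9 = 22.22.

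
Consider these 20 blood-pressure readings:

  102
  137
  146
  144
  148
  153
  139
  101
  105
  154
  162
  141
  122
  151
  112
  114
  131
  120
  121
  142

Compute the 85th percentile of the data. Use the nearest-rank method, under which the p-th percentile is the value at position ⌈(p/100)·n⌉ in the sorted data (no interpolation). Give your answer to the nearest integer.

151

Sorted: 101, 102, 105, 112, 114, 120, 121, 122, 131, 137, 139, 141, 142, 144, 146, 148, 151, 153, 154, 162.
n = 20.
Position = ⌈85/100 · 20⌉ = ⌈17⌉ = 17.
The value at rank 17 is 151.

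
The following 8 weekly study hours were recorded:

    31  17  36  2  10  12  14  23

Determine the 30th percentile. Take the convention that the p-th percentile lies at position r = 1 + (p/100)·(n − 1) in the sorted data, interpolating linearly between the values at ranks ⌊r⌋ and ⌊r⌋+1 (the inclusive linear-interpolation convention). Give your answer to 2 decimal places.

Sorted: 2, 10, 12, 14, 17, 23, 31, 36.
n = 8.
r = 1 + (30/100)·(8 − 1) = 1 + 2.1 = 3.1.
Rank 3 is 12 and rank 4 is 14.
Interpolate: 12 + 0.1·(14 − 12) = 12 + 0.1·2 = 12.2.

12.20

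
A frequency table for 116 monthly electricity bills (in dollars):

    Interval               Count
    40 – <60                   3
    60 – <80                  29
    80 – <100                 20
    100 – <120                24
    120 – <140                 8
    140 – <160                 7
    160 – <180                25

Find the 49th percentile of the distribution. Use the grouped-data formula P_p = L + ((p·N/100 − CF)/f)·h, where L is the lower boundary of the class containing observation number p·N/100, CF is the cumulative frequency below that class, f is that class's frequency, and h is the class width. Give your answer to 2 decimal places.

N = 116; target position k = 49/100 · 116 = 56.84.
Cumulative frequencies: 3, 32, 52, 76, 84, 91, 116.
Observation 56.84 falls in the class 100 – <120.
L = 100, CF = 52, f = 24, h = 20.
P49 = 100 + ((56.84 − 52)/24)·20 = 100 + 4.03333 = 104.033.

104.03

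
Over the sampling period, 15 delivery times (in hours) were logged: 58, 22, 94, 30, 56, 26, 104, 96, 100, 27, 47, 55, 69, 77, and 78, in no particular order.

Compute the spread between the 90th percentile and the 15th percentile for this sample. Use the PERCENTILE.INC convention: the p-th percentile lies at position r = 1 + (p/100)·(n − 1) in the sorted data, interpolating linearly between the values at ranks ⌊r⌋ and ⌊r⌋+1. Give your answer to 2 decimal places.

Sorted: 22, 26, 27, 30, 47, 55, 56, 58, 69, 77, 78, 94, 96, 100, 104.
n = 15.
P15: r = 3.1; ranks 3–4 are 27, 30; interpolating gives 27.3.
P90: r = 13.6; ranks 13–14 are 96, 100; interpolating gives 98.4.
Difference: 98.4 − 27.3 = 71.1.

71.10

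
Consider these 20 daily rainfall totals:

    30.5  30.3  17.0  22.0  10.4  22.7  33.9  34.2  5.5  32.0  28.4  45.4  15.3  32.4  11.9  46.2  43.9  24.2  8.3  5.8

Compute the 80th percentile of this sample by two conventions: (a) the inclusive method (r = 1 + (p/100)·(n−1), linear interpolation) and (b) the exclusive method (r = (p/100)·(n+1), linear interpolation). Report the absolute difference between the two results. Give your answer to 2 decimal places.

Sorted: 5.5, 5.8, 8.3, 10.4, 11.9, 15.3, 17.0, 22.0, 22.7, 24.2, 28.4, 30.3, 30.5, 32.0, 32.4, 33.9, 34.2, 43.9, 45.4, 46.2.
n = 20.
(a) r = 16.2; between ranks 16 (33.9) and 17 (34.2): 33.96.
(b) r = 16.8; between ranks 16 (33.9) and 17 (34.2): 34.14.
|33.96 − 34.14| = 0.18.

0.18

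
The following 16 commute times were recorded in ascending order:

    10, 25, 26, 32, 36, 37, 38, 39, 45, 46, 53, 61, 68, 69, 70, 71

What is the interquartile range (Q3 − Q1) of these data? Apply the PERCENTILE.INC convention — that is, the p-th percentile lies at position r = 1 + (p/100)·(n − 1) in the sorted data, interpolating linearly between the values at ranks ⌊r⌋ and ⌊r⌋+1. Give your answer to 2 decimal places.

27.75

n = 16.
P25: r = 4.75; ranks 4–5 are 32, 36; interpolating gives 35.
P75: r = 12.25; ranks 12–13 are 61, 68; interpolating gives 62.75.
Difference: 62.75 − 35 = 27.75.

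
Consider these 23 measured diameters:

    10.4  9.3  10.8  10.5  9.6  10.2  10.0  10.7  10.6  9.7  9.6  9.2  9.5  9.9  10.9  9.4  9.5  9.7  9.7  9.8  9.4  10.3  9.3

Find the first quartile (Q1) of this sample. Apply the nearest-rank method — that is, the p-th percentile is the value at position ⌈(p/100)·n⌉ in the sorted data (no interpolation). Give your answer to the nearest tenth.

9.5

Sorted: 9.2, 9.3, 9.3, 9.4, 9.4, 9.5, 9.5, 9.6, 9.6, 9.7, 9.7, 9.7, 9.8, 9.9, 10.0, 10.2, 10.3, 10.4, 10.5, 10.6, 10.7, 10.8, 10.9.
n = 23.
Position = ⌈25/100 · 23⌉ = ⌈5.75⌉ = 6.
The value at rank 6 is 9.5.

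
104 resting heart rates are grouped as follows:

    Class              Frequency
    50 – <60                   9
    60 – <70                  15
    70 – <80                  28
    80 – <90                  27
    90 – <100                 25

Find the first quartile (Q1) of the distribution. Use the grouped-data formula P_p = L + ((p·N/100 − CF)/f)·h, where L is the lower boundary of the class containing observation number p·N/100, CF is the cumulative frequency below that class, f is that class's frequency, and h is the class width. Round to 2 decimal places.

N = 104; target position k = 25/100 · 104 = 26.
Cumulative frequencies: 9, 24, 52, 79, 104.
Observation 26 falls in the class 70 – <80.
L = 70, CF = 24, f = 28, h = 10.
P25 = 70 + ((26 − 24)/28)·10 = 70 + 0.714286 = 70.7143.

70.71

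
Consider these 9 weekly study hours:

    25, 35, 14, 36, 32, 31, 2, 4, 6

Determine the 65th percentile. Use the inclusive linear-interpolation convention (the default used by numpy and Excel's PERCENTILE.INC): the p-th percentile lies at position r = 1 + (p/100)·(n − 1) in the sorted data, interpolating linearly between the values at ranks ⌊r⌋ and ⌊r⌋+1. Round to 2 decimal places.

Sorted: 2, 4, 6, 14, 25, 31, 32, 35, 36.
n = 9.
r = 1 + (65/100)·(9 − 1) = 1 + 5.2 = 6.2.
Rank 6 is 31 and rank 7 is 32.
Interpolate: 31 + 0.2·(32 − 31) = 31 + 0.2·1 = 31.2.

31.20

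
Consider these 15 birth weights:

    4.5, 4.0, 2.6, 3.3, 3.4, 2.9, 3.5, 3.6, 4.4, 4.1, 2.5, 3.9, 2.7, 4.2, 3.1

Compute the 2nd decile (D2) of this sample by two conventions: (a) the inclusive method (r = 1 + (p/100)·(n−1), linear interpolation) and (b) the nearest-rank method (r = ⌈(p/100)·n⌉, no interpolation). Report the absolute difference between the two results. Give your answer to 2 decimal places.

Sorted: 2.5, 2.6, 2.7, 2.9, 3.1, 3.3, 3.4, 3.5, 3.6, 3.9, 4.0, 4.1, 4.2, 4.4, 4.5.
n = 15.
(a) r = 3.8; between ranks 3 (2.7) and 4 (2.9): 2.86.
(b) the nearest-rank method: rank 3 → 2.7.
|2.86 − 2.7| = 0.16.

0.16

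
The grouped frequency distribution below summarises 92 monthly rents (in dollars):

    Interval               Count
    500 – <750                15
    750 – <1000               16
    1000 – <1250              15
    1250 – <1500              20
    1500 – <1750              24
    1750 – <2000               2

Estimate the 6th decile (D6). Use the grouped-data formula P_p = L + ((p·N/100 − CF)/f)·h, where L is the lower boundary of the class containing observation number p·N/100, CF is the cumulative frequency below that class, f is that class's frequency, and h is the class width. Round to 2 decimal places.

N = 92; target position k = 60/100 · 92 = 55.2.
Cumulative frequencies: 15, 31, 46, 66, 90, 92.
Observation 55.2 falls in the class 1250 – <1500.
L = 1250, CF = 46, f = 20, h = 250.
P60 = 1250 + ((55.2 − 46)/20)·250 = 1250 + 115 = 1365.

1365.00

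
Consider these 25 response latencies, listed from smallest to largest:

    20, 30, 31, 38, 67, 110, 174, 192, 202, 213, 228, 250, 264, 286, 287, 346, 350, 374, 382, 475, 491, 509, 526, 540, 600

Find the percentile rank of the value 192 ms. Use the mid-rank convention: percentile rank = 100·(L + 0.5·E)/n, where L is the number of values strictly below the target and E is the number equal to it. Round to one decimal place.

30.0

Count below 192: L = 7; count equal: E = 1; n = 25.
Percentile rank = 100·(7 + 0.5·1)/25 = 100·7.5/25 = 30.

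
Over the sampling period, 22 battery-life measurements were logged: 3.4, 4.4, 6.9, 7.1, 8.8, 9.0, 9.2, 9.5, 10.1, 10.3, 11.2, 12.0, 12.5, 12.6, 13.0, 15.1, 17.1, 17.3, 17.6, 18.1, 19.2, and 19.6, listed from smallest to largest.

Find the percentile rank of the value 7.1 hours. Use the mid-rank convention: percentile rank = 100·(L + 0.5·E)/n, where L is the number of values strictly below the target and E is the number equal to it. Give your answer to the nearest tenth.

Count below 7.1: L = 3; count equal: E = 1; n = 22.
Percentile rank = 100·(3 + 0.5·1)/22 = 100·3.5/22 = 15.91.

15.9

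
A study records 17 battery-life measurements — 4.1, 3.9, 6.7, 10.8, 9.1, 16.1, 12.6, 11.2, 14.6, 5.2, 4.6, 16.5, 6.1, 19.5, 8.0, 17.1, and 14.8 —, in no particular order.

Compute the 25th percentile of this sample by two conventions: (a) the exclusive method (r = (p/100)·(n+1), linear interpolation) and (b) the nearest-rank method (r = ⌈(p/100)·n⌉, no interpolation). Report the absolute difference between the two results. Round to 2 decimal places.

0.45

Sorted: 3.9, 4.1, 4.6, 5.2, 6.1, 6.7, 8.0, 9.1, 10.8, 11.2, 12.6, 14.6, 14.8, 16.1, 16.5, 17.1, 19.5.
n = 17.
(a) r = 4.5; between ranks 4 (5.2) and 5 (6.1): 5.65.
(b) the nearest-rank method: rank 5 → 6.1.
|5.65 − 6.1| = 0.45.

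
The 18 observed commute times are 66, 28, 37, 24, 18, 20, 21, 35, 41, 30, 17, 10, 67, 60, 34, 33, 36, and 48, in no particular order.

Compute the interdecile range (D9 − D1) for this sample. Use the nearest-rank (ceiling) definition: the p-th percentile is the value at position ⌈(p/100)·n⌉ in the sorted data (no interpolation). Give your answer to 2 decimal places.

49.00

Sorted: 10, 17, 18, 20, 21, 24, 28, 30, 33, 34, 35, 36, 37, 41, 48, 60, 66, 67.
n = 18.
P10: rank ⌈10/100·18⌉ = 2 → 17.
P90: rank ⌈90/100·18⌉ = 17 → 66.
Difference: 66 − 17 = 49.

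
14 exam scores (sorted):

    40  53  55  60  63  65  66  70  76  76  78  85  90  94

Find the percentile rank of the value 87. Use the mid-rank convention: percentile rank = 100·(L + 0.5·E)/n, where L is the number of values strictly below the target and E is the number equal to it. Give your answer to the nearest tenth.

Count below 87: L = 12; count equal: E = 0; n = 14.
Percentile rank = 100·(12 + 0.5·0)/14 = 100·12/14 = 85.71.

85.7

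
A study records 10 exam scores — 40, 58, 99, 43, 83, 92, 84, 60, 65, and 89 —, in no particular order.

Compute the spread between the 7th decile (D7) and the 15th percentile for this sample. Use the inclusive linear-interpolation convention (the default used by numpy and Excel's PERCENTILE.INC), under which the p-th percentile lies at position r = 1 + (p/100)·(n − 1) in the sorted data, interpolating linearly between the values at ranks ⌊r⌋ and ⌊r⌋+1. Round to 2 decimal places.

37.25

Sorted: 40, 43, 58, 60, 65, 83, 84, 89, 92, 99.
n = 10.
P15: r = 2.35; ranks 2–3 are 43, 58; interpolating gives 48.25.
P70: r = 7.3; ranks 7–8 are 84, 89; interpolating gives 85.5.
Difference: 85.5 − 48.25 = 37.25.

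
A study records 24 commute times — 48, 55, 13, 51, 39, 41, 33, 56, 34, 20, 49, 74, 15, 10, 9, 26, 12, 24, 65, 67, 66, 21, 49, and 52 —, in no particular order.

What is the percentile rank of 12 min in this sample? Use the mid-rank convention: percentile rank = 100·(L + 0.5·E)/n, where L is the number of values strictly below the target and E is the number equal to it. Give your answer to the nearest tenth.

10.4

Sorted: 9, 10, 12, 13, 15, 20, 21, 24, 26, 33, 34, 39, 41, 48, 49, 49, 51, 52, 55, 56, 65, 66, 67, 74.
Count below 12: L = 2; count equal: E = 1; n = 24.
Percentile rank = 100·(2 + 0.5·1)/24 = 100·2.5/24 = 10.42.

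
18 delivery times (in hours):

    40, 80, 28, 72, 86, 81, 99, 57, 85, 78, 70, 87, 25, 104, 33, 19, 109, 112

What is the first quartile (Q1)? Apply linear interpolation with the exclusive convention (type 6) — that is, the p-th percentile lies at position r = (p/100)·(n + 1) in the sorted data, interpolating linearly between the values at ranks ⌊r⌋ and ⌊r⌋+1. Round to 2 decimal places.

Sorted: 19, 25, 28, 33, 40, 57, 70, 72, 78, 80, 81, 85, 86, 87, 99, 104, 109, 112.
n = 18.
r = (25/100)·(18 + 1) = 4.75.
Rank 4 is 33 and rank 5 is 40.
Interpolate: 33 + 0.75·(40 − 33) = 33 + 0.75·7 = 38.25.

38.25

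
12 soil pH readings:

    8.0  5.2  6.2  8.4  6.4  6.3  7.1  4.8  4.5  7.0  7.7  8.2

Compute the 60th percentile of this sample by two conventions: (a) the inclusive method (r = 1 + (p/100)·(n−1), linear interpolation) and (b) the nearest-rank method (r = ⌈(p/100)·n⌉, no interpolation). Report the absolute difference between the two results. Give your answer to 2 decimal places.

Sorted: 4.5, 4.8, 5.2, 6.2, 6.3, 6.4, 7.0, 7.1, 7.7, 8.0, 8.2, 8.4.
n = 12.
(a) r = 7.6; between ranks 7 (7.0) and 8 (7.1): 7.06.
(b) the nearest-rank method: rank 8 → 7.1.
|7.06 − 7.1| = 0.04.

0.04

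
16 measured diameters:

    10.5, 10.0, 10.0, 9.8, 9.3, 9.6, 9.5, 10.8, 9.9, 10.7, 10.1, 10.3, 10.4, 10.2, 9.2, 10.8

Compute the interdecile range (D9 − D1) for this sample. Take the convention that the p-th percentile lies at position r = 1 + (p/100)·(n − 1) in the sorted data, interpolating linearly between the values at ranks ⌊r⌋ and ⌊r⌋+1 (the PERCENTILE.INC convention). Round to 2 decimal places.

Sorted: 9.2, 9.3, 9.5, 9.6, 9.8, 9.9, 10.0, 10.0, 10.1, 10.2, 10.3, 10.4, 10.5, 10.7, 10.8, 10.8.
n = 16.
P10: r = 2.5; ranks 2–3 are 9.3, 9.5; interpolating gives 9.4.
P90: r = 14.5; ranks 14–15 are 10.7, 10.8; interpolating gives 10.75.
Difference: 10.75 − 9.4 = 1.35.

1.35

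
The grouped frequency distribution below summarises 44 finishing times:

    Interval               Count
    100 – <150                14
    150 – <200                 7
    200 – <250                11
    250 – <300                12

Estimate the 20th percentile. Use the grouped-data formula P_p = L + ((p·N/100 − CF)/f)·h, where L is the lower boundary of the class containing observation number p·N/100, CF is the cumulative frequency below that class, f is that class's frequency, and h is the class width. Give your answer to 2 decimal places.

131.43

N = 44; target position k = 20/100 · 44 = 8.8.
Cumulative frequencies: 14, 21, 32, 44.
Observation 8.8 falls in the class 100 – <150.
L = 100, CF = 0, f = 14, h = 50.
P20 = 100 + ((8.8 − 0)/14)·50 = 100 + 31.4286 = 131.429.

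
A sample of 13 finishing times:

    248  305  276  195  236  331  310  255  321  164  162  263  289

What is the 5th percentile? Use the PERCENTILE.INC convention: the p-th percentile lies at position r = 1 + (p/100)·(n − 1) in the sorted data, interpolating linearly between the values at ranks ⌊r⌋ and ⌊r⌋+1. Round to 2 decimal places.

Sorted: 162, 164, 195, 236, 248, 255, 263, 276, 289, 305, 310, 321, 331.
n = 13.
r = 1 + (5/100)·(13 − 1) = 1 + 0.6 = 1.6.
Rank 1 is 162 and rank 2 is 164.
Interpolate: 162 + 0.6·(164 − 162) = 162 + 0.6·2 = 163.2.

163.20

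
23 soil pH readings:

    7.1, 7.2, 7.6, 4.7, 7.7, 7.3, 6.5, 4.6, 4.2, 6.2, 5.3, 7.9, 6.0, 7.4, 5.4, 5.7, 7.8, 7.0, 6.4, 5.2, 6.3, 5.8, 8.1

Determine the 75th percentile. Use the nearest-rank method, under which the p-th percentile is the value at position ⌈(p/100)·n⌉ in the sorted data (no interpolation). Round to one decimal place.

Sorted: 4.2, 4.6, 4.7, 5.2, 5.3, 5.4, 5.7, 5.8, 6.0, 6.2, 6.3, 6.4, 6.5, 7.0, 7.1, 7.2, 7.3, 7.4, 7.6, 7.7, 7.8, 7.9, 8.1.
n = 23.
Position = ⌈75/100 · 23⌉ = ⌈17.25⌉ = 18.
The value at rank 18 is 7.4.

7.4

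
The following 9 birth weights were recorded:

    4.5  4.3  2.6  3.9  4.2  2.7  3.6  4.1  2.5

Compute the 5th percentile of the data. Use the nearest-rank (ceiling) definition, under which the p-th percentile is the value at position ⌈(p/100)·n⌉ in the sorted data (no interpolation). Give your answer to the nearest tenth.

Sorted: 2.5, 2.6, 2.7, 3.6, 3.9, 4.1, 4.2, 4.3, 4.5.
n = 9.
Position = ⌈5/100 · 9⌉ = ⌈0.45⌉ = 1.
The value at rank 1 is 2.5.

2.5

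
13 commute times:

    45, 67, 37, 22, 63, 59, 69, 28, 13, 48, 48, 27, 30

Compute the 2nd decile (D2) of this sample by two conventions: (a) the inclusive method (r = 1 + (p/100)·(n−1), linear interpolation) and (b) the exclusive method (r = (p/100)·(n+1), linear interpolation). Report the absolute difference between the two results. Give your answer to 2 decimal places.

1.40

Sorted: 13, 22, 27, 28, 30, 37, 45, 48, 48, 59, 63, 67, 69.
n = 13.
(a) r = 3.4; between ranks 3 (27) and 4 (28): 27.4.
(b) r = 2.8; between ranks 2 (22) and 3 (27): 26.
|27.4 − 26| = 1.4.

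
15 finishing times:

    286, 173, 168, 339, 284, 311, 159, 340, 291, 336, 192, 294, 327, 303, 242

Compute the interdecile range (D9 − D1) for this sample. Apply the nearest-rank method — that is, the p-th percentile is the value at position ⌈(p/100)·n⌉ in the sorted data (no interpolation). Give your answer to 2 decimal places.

Sorted: 159, 168, 173, 192, 242, 284, 286, 291, 294, 303, 311, 327, 336, 339, 340.
n = 15.
P10: rank ⌈10/100·15⌉ = 2 → 168.
P90: rank ⌈90/100·15⌉ = 14 → 339.
Difference: 339 − 168 = 171.

171.00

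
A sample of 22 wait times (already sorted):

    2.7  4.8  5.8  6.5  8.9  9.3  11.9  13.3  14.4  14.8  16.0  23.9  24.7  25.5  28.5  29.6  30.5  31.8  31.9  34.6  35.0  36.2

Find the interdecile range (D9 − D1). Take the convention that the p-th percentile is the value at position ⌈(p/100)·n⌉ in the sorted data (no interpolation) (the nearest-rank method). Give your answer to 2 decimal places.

n = 22.
P10: rank ⌈10/100·22⌉ = 3 → 5.8.
P90: rank ⌈90/100·22⌉ = 20 → 34.6.
Difference: 34.6 − 5.8 = 28.8.

28.80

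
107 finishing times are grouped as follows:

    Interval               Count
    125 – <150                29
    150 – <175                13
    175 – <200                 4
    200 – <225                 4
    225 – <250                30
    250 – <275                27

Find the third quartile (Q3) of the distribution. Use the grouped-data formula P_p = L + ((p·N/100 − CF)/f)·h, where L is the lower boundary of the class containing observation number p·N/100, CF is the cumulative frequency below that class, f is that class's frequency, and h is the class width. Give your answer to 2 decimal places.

250.23

N = 107; target position k = 75/100 · 107 = 80.25.
Cumulative frequencies: 29, 42, 46, 50, 80, 107.
Observation 80.25 falls in the class 250 – <275.
L = 250, CF = 80, f = 27, h = 25.
P75 = 250 + ((80.25 − 80)/27)·25 = 250 + 0.231481 = 250.231.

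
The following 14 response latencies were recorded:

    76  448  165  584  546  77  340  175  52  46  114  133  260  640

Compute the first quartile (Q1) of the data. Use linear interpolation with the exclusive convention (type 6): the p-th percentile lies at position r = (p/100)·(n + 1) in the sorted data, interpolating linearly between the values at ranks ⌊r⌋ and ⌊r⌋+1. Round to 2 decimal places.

Sorted: 46, 52, 76, 77, 114, 133, 165, 175, 260, 340, 448, 546, 584, 640.
n = 14.
r = (25/100)·(14 + 1) = 3.75.
Rank 3 is 76 and rank 4 is 77.
Interpolate: 76 + 0.75·(77 − 76) = 76 + 0.75·1 = 76.75.

76.75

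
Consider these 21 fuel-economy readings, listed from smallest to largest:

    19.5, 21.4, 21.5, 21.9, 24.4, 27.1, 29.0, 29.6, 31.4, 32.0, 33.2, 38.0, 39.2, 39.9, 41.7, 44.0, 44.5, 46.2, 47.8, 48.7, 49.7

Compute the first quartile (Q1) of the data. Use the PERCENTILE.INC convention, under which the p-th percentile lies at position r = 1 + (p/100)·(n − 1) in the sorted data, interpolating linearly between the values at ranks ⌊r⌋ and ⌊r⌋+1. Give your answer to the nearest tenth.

27.1

n = 21.
r = 1 + (25/100)·(21 − 1) = 1 + 5 = 6.
r is an integer, so P25 is the value at rank 6: 27.1.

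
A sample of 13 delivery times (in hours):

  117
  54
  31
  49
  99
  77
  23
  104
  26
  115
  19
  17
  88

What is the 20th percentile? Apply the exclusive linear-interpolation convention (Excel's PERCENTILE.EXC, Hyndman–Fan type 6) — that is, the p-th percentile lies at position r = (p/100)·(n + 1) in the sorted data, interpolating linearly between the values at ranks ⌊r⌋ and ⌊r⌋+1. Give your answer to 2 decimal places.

22.20

Sorted: 17, 19, 23, 26, 31, 49, 54, 77, 88, 99, 104, 115, 117.
n = 13.
r = (20/100)·(13 + 1) = 2.8.
Rank 2 is 19 and rank 3 is 23.
Interpolate: 19 + 0.8·(23 − 19) = 19 + 0.8·4 = 22.2.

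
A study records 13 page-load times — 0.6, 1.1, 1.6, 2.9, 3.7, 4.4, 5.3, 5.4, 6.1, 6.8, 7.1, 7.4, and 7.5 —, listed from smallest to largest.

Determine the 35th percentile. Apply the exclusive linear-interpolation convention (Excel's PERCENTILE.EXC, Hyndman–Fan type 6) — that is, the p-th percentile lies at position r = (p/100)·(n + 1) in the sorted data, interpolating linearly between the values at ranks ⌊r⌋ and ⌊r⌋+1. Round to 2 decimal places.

3.62

n = 13.
r = (35/100)·(13 + 1) = 4.9.
Rank 4 is 2.9 and rank 5 is 3.7.
Interpolate: 2.9 + 0.9·(3.7 − 2.9) = 2.9 + 0.9·0.8 = 3.62.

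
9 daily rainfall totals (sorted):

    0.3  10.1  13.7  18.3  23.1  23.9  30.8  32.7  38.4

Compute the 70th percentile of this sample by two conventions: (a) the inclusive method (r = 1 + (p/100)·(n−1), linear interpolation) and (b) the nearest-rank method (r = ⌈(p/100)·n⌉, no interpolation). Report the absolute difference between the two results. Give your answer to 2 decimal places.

2.76

n = 9.
(a) r = 6.6; between ranks 6 (23.9) and 7 (30.8): 28.04.
(b) the nearest-rank method: rank 7 → 30.8.
|28.04 − 30.8| = 2.76.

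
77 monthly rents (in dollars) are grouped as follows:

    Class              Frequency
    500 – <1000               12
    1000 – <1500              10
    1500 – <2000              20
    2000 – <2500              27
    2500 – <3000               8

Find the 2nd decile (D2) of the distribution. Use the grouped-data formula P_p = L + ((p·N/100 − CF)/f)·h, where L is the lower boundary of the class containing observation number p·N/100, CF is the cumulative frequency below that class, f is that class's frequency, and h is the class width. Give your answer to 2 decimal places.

N = 77; target position k = 20/100 · 77 = 15.4.
Cumulative frequencies: 12, 22, 42, 69, 77.
Observation 15.4 falls in the class 1000 – <1500.
L = 1000, CF = 12, f = 10, h = 500.
P20 = 1000 + ((15.4 − 12)/10)·500 = 1000 + 170 = 1170.

1170.00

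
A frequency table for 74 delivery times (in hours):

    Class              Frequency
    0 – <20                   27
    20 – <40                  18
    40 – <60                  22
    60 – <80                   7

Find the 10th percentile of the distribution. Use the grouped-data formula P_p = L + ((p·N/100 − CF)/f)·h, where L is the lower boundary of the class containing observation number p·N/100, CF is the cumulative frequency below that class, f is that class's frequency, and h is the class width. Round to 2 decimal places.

N = 74; target position k = 10/100 · 74 = 7.4.
Cumulative frequencies: 27, 45, 67, 74.
Observation 7.4 falls in the class 0 – <20.
L = 0, CF = 0, f = 27, h = 20.
P10 = 0 + ((7.4 − 0)/27)·20 = 0 + 5.48148 = 5.48148.

5.48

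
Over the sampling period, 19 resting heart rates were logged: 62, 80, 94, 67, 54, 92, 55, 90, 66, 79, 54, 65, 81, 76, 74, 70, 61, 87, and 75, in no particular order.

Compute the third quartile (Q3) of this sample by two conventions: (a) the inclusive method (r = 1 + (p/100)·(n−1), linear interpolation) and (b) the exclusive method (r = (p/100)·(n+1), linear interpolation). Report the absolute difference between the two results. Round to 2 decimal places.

Sorted: 54, 54, 55, 61, 62, 65, 66, 67, 70, 74, 75, 76, 79, 80, 81, 87, 90, 92, 94.
n = 19.
(a) r = 14.5; between ranks 14 (80) and 15 (81): 80.5.
(b) r = 15 → value at rank 15 = 81.
|80.5 − 81| = 0.5.

0.50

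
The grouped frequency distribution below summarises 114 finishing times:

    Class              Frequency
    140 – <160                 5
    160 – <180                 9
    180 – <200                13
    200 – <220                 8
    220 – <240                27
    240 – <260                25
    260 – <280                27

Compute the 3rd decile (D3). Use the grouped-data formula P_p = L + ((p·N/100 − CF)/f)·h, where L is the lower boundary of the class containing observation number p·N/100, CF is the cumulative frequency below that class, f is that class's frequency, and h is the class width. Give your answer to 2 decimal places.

N = 114; target position k = 30/100 · 114 = 34.2.
Cumulative frequencies: 5, 14, 27, 35, 62, 87, 114.
Observation 34.2 falls in the class 200 – <220.
L = 200, CF = 27, f = 8, h = 20.
P30 = 200 + ((34.2 − 27)/8)·20 = 200 + 18 = 218.

218.00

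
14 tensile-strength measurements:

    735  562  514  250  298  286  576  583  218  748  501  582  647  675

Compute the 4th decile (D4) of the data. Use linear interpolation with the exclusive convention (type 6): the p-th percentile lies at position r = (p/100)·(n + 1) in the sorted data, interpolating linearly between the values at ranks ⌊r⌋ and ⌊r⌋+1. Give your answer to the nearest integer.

Sorted: 218, 250, 286, 298, 501, 514, 562, 576, 582, 583, 647, 675, 735, 748.
n = 14.
r = (40/100)·(14 + 1) = 6.
r is an integer, so P40 is the value at rank 6: 514.

514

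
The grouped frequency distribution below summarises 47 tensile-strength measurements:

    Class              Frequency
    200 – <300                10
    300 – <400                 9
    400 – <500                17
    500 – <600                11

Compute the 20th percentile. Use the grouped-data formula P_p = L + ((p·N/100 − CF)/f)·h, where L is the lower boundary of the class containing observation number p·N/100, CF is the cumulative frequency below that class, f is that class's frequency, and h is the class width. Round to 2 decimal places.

N = 47; target position k = 20/100 · 47 = 9.4.
Cumulative frequencies: 10, 19, 36, 47.
Observation 9.4 falls in the class 200 – <300.
L = 200, CF = 0, f = 10, h = 100.
P20 = 200 + ((9.4 − 0)/10)·100 = 200 + 94 = 294.

294.00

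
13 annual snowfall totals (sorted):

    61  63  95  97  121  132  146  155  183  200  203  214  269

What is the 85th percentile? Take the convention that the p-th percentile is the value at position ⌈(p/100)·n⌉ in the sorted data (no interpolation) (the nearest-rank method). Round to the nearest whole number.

n = 13.
Position = ⌈85/100 · 13⌉ = ⌈11.05⌉ = 12.
The value at rank 12 is 214.

214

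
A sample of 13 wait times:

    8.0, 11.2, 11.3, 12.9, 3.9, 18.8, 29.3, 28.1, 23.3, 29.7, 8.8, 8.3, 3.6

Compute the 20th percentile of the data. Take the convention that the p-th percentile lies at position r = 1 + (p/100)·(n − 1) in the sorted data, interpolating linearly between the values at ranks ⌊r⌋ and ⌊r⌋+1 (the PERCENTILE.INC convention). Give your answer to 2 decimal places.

8.12

Sorted: 3.6, 3.9, 8.0, 8.3, 8.8, 11.2, 11.3, 12.9, 18.8, 23.3, 28.1, 29.3, 29.7.
n = 13.
r = 1 + (20/100)·(13 − 1) = 1 + 2.4 = 3.4.
Rank 3 is 8.0 and rank 4 is 8.3.
Interpolate: 8.0 + 0.4·(8.3 − 8.0) = 8.0 + 0.4·0.3 = 8.12.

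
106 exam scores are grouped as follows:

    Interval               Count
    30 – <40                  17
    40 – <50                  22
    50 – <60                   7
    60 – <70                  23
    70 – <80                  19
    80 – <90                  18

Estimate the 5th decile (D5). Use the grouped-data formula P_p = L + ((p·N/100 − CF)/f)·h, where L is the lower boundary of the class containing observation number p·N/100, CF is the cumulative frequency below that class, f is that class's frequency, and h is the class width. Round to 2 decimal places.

63.04

N = 106; target position k = 50/100 · 106 = 53.
Cumulative frequencies: 17, 39, 46, 69, 88, 106.
Observation 53 falls in the class 60 – <70.
L = 60, CF = 46, f = 23, h = 10.
P50 = 60 + ((53 − 46)/23)·10 = 60 + 3.04348 = 63.0435.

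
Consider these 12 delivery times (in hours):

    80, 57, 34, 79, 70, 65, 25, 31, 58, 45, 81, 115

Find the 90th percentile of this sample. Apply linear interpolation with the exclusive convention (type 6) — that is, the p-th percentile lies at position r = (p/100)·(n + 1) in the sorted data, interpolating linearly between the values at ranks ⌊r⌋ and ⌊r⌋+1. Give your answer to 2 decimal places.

Sorted: 25, 31, 34, 45, 57, 58, 65, 70, 79, 80, 81, 115.
n = 12.
r = (90/100)·(12 + 1) = 11.7.
Rank 11 is 81 and rank 12 is 115.
Interpolate: 81 + 0.7·(115 − 81) = 81 + 0.7·34 = 104.8.

104.80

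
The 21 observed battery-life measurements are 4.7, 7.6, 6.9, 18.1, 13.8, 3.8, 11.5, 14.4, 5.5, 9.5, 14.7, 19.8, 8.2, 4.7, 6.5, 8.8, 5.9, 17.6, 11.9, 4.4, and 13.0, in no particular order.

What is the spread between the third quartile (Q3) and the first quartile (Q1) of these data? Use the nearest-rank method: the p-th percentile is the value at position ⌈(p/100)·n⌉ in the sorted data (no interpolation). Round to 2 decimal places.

7.90

Sorted: 3.8, 4.4, 4.7, 4.7, 5.5, 5.9, 6.5, 6.9, 7.6, 8.2, 8.8, 9.5, 11.5, 11.9, 13.0, 13.8, 14.4, 14.7, 17.6, 18.1, 19.8.
n = 21.
P25: rank ⌈25/100·21⌉ = 6 → 5.9.
P75: rank ⌈75/100·21⌉ = 16 → 13.8.
Difference: 13.8 − 5.9 = 7.9.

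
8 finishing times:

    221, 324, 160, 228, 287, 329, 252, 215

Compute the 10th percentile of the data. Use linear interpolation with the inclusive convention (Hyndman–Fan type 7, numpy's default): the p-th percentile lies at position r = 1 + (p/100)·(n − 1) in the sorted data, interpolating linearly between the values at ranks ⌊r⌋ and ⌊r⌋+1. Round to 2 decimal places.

198.50

Sorted: 160, 215, 221, 228, 252, 287, 324, 329.
n = 8.
r = 1 + (10/100)·(8 − 1) = 1 + 0.7 = 1.7.
Rank 1 is 160 and rank 2 is 215.
Interpolate: 160 + 0.7·(215 − 160) = 160 + 0.7·55 = 198.5.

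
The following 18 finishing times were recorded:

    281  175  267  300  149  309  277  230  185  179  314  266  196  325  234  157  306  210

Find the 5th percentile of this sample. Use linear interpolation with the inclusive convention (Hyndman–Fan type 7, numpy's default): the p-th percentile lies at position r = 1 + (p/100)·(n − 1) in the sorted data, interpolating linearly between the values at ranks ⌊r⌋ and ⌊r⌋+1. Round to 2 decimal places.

155.80

Sorted: 149, 157, 175, 179, 185, 196, 210, 230, 234, 266, 267, 277, 281, 300, 306, 309, 314, 325.
n = 18.
r = 1 + (5/100)·(18 − 1) = 1 + 0.85 = 1.85.
Rank 1 is 149 and rank 2 is 157.
Interpolate: 149 + 0.85·(157 − 149) = 149 + 0.85·8 = 155.8.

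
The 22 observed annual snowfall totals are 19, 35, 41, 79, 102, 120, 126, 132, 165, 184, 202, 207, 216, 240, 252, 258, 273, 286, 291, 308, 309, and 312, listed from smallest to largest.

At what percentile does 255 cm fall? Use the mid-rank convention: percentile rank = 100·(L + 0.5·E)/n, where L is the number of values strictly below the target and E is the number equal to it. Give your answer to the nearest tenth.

Count below 255: L = 15; count equal: E = 0; n = 22.
Percentile rank = 100·(15 + 0.5·0)/22 = 100·15/22 = 68.18.

68.2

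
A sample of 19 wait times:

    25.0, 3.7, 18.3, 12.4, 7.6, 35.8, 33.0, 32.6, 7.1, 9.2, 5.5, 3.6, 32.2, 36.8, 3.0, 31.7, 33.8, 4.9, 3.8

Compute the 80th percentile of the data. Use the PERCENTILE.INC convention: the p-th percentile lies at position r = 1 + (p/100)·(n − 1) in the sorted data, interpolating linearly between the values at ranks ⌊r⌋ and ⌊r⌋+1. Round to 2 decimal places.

Sorted: 3.0, 3.6, 3.7, 3.8, 4.9, 5.5, 7.1, 7.6, 9.2, 12.4, 18.3, 25.0, 31.7, 32.2, 32.6, 33.0, 33.8, 35.8, 36.8.
n = 19.
r = 1 + (80/100)·(19 − 1) = 1 + 14.4 = 15.4.
Rank 15 is 32.6 and rank 16 is 33.0.
Interpolate: 32.6 + 0.4·(33.0 − 32.6) = 32.6 + 0.4·0.4 = 32.76.

32.76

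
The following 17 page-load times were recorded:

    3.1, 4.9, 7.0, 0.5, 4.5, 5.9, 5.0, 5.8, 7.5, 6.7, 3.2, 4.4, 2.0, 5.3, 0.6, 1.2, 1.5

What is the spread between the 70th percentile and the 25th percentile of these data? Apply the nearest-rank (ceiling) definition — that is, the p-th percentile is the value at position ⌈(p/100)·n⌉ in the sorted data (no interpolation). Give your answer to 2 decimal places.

Sorted: 0.5, 0.6, 1.2, 1.5, 2.0, 3.1, 3.2, 4.4, 4.5, 4.9, 5.0, 5.3, 5.8, 5.9, 6.7, 7.0, 7.5.
n = 17.
P25: rank ⌈25/100·17⌉ = 5 → 2.
P70: rank ⌈70/100·17⌉ = 12 → 5.3.
Difference: 5.3 − 2 = 3.3.

3.30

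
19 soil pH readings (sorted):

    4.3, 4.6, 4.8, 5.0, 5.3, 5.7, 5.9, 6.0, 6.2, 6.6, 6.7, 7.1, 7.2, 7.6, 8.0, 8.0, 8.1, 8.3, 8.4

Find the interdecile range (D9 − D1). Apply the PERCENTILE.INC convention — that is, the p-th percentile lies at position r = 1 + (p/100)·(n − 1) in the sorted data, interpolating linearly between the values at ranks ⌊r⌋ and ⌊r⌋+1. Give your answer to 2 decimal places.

n = 19.
P10: r = 2.8; ranks 2–3 are 4.6, 4.8; interpolating gives 4.76.
P90: r = 17.2; ranks 17–18 are 8.1, 8.3; interpolating gives 8.14.
Difference: 8.14 − 4.76 = 3.38.

3.38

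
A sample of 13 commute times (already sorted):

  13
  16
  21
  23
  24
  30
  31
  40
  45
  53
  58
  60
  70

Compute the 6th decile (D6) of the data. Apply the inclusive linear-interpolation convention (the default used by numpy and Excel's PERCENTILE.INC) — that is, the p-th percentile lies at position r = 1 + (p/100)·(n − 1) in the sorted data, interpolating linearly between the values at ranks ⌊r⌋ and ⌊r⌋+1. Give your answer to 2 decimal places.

41.00

n = 13.
r = 1 + (60/100)·(13 − 1) = 1 + 7.2 = 8.2.
Rank 8 is 40 and rank 9 is 45.
Interpolate: 40 + 0.2·(45 − 40) = 40 + 0.2·5 = 41.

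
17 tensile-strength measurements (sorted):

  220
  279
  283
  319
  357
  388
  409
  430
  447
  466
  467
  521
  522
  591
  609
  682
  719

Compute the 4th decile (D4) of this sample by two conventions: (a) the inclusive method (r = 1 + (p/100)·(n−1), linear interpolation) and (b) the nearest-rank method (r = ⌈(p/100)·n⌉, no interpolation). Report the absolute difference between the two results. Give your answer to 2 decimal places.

n = 17.
(a) r = 7.4; between ranks 7 (409) and 8 (430): 417.4.
(b) the nearest-rank method: rank 7 → 409.
|417.4 − 409| = 8.4.

8.40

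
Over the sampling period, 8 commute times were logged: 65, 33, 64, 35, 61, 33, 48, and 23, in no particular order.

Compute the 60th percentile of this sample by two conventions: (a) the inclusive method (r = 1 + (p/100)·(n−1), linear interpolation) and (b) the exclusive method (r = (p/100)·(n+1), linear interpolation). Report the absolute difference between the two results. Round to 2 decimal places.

Sorted: 23, 33, 33, 35, 48, 61, 64, 65.
n = 8.
(a) r = 5.2; between ranks 5 (48) and 6 (61): 50.6.
(b) r = 5.4; between ranks 5 (48) and 6 (61): 53.2.
|50.6 − 53.2| = 2.6.

2.60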